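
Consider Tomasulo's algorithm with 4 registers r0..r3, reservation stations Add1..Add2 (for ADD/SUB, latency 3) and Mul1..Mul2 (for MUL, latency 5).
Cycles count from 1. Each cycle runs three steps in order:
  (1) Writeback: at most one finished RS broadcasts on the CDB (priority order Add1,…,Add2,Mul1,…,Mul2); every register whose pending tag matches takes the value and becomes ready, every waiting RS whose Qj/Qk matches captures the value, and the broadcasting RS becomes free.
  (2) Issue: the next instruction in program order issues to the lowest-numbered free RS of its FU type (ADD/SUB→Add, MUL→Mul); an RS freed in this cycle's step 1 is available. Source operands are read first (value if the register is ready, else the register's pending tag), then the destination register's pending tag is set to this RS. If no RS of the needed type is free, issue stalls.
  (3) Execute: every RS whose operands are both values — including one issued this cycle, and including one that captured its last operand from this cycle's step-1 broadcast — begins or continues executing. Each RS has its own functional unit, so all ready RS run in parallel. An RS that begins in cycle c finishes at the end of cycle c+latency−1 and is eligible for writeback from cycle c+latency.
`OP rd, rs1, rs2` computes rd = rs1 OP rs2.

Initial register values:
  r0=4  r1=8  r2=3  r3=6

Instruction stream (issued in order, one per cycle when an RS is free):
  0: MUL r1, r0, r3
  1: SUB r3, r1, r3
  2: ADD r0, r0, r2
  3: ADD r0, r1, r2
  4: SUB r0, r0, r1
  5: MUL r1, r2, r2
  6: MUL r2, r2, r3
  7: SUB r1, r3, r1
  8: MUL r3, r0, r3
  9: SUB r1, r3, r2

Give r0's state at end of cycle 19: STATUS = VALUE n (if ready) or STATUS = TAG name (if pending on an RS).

  c1: issue MUL r1<-Mul1  regs: r0:4,r1:Mul1,r2:3,r3:6
  c2: issue SUB r3<-Add1  regs: r0:4,r1:Mul1,r2:3,r3:Add1
  c3: issue ADD r0<-Add2  regs: r0:Add2,r1:Mul1,r2:3,r3:Add1
  c4: stall  regs: r0:Add2,r1:Mul1,r2:3,r3:Add1
  c5: stall  regs: r0:Add2,r1:Mul1,r2:3,r3:Add1
  c6: CDB Add2=7; issue ADD r0<-Add2  regs: r0:Add2,r1:Mul1,r2:3,r3:Add1
  c7: CDB Mul1=24; stall  regs: r0:Add2,r1:24,r2:3,r3:Add1
  c8: stall  regs: r0:Add2,r1:24,r2:3,r3:Add1
  c9: stall  regs: r0:Add2,r1:24,r2:3,r3:Add1
  c10: CDB Add1=18; issue SUB r0<-Add1  regs: r0:Add1,r1:24,r2:3,r3:18
  c11: CDB Add2=27; issue MUL r1<-Mul1  regs: r0:Add1,r1:Mul1,r2:3,r3:18
  c12: issue MUL r2<-Mul2  regs: r0:Add1,r1:Mul1,r2:Mul2,r3:18
  c13: issue SUB r1<-Add2  regs: r0:Add1,r1:Add2,r2:Mul2,r3:18
  c14: CDB Add1=3; stall  regs: r0:3,r1:Add2,r2:Mul2,r3:18
  c15: stall  regs: r0:3,r1:Add2,r2:Mul2,r3:18
  c16: CDB Mul1=9; issue MUL r3<-Mul1  regs: r0:3,r1:Add2,r2:Mul2,r3:Mul1
  c17: CDB Mul2=54; issue SUB r1<-Add1  regs: r0:3,r1:Add1,r2:54,r3:Mul1
  c18: -  regs: r0:3,r1:Add1,r2:54,r3:Mul1
  c19: CDB Add2=9  regs: r0:3,r1:Add1,r2:54,r3:Mul1

STATUS = VALUE 3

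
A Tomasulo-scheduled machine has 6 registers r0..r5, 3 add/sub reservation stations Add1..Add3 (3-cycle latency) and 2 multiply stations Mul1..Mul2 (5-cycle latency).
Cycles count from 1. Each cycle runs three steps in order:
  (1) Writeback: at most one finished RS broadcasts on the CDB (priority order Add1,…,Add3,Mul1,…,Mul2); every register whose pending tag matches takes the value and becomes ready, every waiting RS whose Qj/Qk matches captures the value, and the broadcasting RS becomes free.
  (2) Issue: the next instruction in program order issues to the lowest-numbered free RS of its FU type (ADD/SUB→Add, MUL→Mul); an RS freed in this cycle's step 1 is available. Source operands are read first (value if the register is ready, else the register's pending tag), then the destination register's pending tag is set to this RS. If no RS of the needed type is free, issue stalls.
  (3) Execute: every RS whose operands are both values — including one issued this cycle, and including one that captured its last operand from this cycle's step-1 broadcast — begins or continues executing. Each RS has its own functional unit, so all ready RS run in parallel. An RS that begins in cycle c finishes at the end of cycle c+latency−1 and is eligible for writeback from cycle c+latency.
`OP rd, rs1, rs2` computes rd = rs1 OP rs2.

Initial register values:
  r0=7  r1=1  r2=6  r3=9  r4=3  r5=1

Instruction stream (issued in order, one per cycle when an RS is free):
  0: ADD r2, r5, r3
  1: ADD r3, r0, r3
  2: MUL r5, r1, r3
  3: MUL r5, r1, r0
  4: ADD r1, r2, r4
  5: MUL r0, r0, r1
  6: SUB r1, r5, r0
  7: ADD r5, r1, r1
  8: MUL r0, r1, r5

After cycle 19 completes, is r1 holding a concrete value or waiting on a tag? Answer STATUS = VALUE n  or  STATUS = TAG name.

c1: issue ADD r2<-Add1 | r0:7,r1:1,r2:Add1,r3:9,r4:3,r5:1
c2: issue ADD r3<-Add2 | r0:7,r1:1,r2:Add1,r3:Add2,r4:3,r5:1
c3: issue MUL r5<-Mul1 | r0:7,r1:1,r2:Add1,r3:Add2,r4:3,r5:Mul1
c4: CDB Add1=10; issue MUL r5<-Mul2 | r0:7,r1:1,r2:10,r3:Add2,r4:3,r5:Mul2
c5: CDB Add2=16; issue ADD r1<-Add1 | r0:7,r1:Add1,r2:10,r3:16,r4:3,r5:Mul2
c6: stall | r0:7,r1:Add1,r2:10,r3:16,r4:3,r5:Mul2
c7: stall | r0:7,r1:Add1,r2:10,r3:16,r4:3,r5:Mul2
c8: CDB Add1=13; stall | r0:7,r1:13,r2:10,r3:16,r4:3,r5:Mul2
c9: CDB Mul2=7; issue MUL r0<-Mul2 | r0:Mul2,r1:13,r2:10,r3:16,r4:3,r5:7
c10: CDB Mul1=16; issue SUB r1<-Add1 | r0:Mul2,r1:Add1,r2:10,r3:16,r4:3,r5:7
c11: issue ADD r5<-Add2 | r0:Mul2,r1:Add1,r2:10,r3:16,r4:3,r5:Add2
c12: issue MUL r0<-Mul1 | r0:Mul1,r1:Add1,r2:10,r3:16,r4:3,r5:Add2
c13: - | r0:Mul1,r1:Add1,r2:10,r3:16,r4:3,r5:Add2
c14: CDB Mul2=91 | r0:Mul1,r1:Add1,r2:10,r3:16,r4:3,r5:Add2
c15: - | r0:Mul1,r1:Add1,r2:10,r3:16,r4:3,r5:Add2
c16: - | r0:Mul1,r1:Add1,r2:10,r3:16,r4:3,r5:Add2
c17: CDB Add1=-84 | r0:Mul1,r1:-84,r2:10,r3:16,r4:3,r5:Add2
c18: - | r0:Mul1,r1:-84,r2:10,r3:16,r4:3,r5:Add2
c19: - | r0:Mul1,r1:-84,r2:10,r3:16,r4:3,r5:Add2

STATUS = VALUE -84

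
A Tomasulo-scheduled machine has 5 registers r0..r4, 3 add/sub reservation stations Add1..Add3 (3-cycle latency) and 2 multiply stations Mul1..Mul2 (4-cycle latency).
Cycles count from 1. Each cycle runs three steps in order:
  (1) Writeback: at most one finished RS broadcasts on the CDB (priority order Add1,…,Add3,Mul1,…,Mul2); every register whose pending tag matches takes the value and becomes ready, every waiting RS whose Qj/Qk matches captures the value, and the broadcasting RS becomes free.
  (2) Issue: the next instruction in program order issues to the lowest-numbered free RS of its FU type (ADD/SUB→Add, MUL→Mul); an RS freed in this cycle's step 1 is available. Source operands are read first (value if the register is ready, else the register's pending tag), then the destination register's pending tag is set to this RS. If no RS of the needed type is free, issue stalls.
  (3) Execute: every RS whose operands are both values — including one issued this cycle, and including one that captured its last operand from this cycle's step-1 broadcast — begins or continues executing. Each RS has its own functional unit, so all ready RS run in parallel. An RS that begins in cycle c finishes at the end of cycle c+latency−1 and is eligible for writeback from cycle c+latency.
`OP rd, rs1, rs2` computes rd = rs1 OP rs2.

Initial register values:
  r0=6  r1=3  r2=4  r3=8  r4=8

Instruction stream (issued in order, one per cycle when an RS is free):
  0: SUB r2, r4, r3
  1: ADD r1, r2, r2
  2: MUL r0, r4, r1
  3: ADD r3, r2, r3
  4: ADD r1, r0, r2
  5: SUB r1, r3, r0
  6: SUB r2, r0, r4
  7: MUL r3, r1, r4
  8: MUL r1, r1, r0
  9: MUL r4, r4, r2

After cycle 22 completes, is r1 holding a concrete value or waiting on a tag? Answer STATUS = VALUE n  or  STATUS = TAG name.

cycle 1: issue SUB r2<-Add1 // r0:6,r1:3,r2:Add1,r3:8,r4:8
cycle 2: issue ADD r1<-Add2 // r0:6,r1:Add2,r2:Add1,r3:8,r4:8
cycle 3: issue MUL r0<-Mul1 // r0:Mul1,r1:Add2,r2:Add1,r3:8,r4:8
cycle 4: CDB Add1=0; issue ADD r3<-Add1 // r0:Mul1,r1:Add2,r2:0,r3:Add1,r4:8
cycle 5: issue ADD r1<-Add3 // r0:Mul1,r1:Add3,r2:0,r3:Add1,r4:8
cycle 6: stall // r0:Mul1,r1:Add3,r2:0,r3:Add1,r4:8
cycle 7: CDB Add1=8; issue SUB r1<-Add1 // r0:Mul1,r1:Add1,r2:0,r3:8,r4:8
cycle 8: CDB Add2=0; issue SUB r2<-Add2 // r0:Mul1,r1:Add1,r2:Add2,r3:8,r4:8
cycle 9: issue MUL r3<-Mul2 // r0:Mul1,r1:Add1,r2:Add2,r3:Mul2,r4:8
cycle 10: stall // r0:Mul1,r1:Add1,r2:Add2,r3:Mul2,r4:8
cycle 11: stall // r0:Mul1,r1:Add1,r2:Add2,r3:Mul2,r4:8
cycle 12: CDB Mul1=0; issue MUL r1<-Mul1 // r0:0,r1:Mul1,r2:Add2,r3:Mul2,r4:8
cycle 13: stall // r0:0,r1:Mul1,r2:Add2,r3:Mul2,r4:8
cycle 14: stall // r0:0,r1:Mul1,r2:Add2,r3:Mul2,r4:8
cycle 15: CDB Add1=8; stall // r0:0,r1:Mul1,r2:Add2,r3:Mul2,r4:8
cycle 16: CDB Add2=-8; stall // r0:0,r1:Mul1,r2:-8,r3:Mul2,r4:8
cycle 17: CDB Add3=0; stall // r0:0,r1:Mul1,r2:-8,r3:Mul2,r4:8
cycle 18: stall // r0:0,r1:Mul1,r2:-8,r3:Mul2,r4:8
cycle 19: CDB Mul1=0; issue MUL r4<-Mul1 // r0:0,r1:0,r2:-8,r3:Mul2,r4:Mul1
cycle 20: CDB Mul2=64 // r0:0,r1:0,r2:-8,r3:64,r4:Mul1
cycle 21: - // r0:0,r1:0,r2:-8,r3:64,r4:Mul1
cycle 22: - // r0:0,r1:0,r2:-8,r3:64,r4:Mul1

STATUS = VALUE 0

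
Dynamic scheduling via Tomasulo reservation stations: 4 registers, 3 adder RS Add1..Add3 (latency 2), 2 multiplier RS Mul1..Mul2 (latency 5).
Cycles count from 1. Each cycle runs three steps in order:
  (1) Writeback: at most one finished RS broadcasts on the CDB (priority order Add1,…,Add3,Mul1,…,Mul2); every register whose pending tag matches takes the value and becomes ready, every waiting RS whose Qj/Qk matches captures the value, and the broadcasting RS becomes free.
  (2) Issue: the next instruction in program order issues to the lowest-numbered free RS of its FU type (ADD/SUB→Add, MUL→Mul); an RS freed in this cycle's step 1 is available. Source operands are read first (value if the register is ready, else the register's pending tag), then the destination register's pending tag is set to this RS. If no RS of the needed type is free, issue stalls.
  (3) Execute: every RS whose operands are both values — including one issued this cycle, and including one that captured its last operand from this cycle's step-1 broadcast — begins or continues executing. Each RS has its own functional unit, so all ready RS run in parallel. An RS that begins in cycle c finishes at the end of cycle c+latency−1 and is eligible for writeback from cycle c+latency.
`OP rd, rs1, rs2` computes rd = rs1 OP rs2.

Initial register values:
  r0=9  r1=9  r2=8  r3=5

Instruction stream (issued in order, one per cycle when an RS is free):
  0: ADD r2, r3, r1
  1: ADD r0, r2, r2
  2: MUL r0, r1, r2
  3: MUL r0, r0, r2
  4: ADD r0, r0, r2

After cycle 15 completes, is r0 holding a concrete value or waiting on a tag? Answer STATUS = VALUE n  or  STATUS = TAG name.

cycle 1: issue ADD r2<-Add1 // r0:9,r1:9,r2:Add1,r3:5
cycle 2: issue ADD r0<-Add2 // r0:Add2,r1:9,r2:Add1,r3:5
cycle 3: CDB Add1=14; issue MUL r0<-Mul1 // r0:Mul1,r1:9,r2:14,r3:5
cycle 4: issue MUL r0<-Mul2 // r0:Mul2,r1:9,r2:14,r3:5
cycle 5: CDB Add2=28; issue ADD r0<-Add1 // r0:Add1,r1:9,r2:14,r3:5
cycle 6: - // r0:Add1,r1:9,r2:14,r3:5
cycle 7: - // r0:Add1,r1:9,r2:14,r3:5
cycle 8: CDB Mul1=126 // r0:Add1,r1:9,r2:14,r3:5
cycle 9: - // r0:Add1,r1:9,r2:14,r3:5
cycle 10: - // r0:Add1,r1:9,r2:14,r3:5
cycle 11: - // r0:Add1,r1:9,r2:14,r3:5
cycle 12: - // r0:Add1,r1:9,r2:14,r3:5
cycle 13: CDB Mul2=1764 // r0:Add1,r1:9,r2:14,r3:5
cycle 14: - // r0:Add1,r1:9,r2:14,r3:5
cycle 15: CDB Add1=1778 // r0:1778,r1:9,r2:14,r3:5

STATUS = VALUE 1778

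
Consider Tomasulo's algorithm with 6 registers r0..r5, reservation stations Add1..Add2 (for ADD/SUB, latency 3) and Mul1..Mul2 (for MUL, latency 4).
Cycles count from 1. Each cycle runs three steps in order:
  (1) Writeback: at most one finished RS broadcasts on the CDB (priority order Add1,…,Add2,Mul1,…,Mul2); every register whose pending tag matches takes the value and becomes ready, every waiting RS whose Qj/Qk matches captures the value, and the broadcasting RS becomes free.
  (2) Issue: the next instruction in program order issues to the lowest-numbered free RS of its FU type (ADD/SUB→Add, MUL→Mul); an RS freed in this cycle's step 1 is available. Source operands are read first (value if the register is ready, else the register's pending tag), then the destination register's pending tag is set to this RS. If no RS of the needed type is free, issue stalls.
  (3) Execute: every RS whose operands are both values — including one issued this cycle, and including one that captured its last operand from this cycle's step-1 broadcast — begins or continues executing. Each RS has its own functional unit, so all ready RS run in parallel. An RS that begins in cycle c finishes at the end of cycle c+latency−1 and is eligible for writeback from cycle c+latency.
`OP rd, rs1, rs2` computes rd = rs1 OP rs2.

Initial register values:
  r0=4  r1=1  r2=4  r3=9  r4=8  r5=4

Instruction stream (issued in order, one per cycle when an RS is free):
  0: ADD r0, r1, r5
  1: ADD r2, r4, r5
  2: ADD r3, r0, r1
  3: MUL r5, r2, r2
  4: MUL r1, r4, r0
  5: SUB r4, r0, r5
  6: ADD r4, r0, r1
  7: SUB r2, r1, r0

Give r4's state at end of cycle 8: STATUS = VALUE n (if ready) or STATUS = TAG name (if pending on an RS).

  c1: issue ADD r0<-Add1  regs: r0:Add1,r1:1,r2:4,r3:9,r4:8,r5:4
  c2: issue ADD r2<-Add2  regs: r0:Add1,r1:1,r2:Add2,r3:9,r4:8,r5:4
  c3: stall  regs: r0:Add1,r1:1,r2:Add2,r3:9,r4:8,r5:4
  c4: CDB Add1=5; issue ADD r3<-Add1  regs: r0:5,r1:1,r2:Add2,r3:Add1,r4:8,r5:4
  c5: CDB Add2=12; issue MUL r5<-Mul1  regs: r0:5,r1:1,r2:12,r3:Add1,r4:8,r5:Mul1
  c6: issue MUL r1<-Mul2  regs: r0:5,r1:Mul2,r2:12,r3:Add1,r4:8,r5:Mul1
  c7: CDB Add1=6; issue SUB r4<-Add1  regs: r0:5,r1:Mul2,r2:12,r3:6,r4:Add1,r5:Mul1
  c8: issue ADD r4<-Add2  regs: r0:5,r1:Mul2,r2:12,r3:6,r4:Add2,r5:Mul1

STATUS = TAG Add2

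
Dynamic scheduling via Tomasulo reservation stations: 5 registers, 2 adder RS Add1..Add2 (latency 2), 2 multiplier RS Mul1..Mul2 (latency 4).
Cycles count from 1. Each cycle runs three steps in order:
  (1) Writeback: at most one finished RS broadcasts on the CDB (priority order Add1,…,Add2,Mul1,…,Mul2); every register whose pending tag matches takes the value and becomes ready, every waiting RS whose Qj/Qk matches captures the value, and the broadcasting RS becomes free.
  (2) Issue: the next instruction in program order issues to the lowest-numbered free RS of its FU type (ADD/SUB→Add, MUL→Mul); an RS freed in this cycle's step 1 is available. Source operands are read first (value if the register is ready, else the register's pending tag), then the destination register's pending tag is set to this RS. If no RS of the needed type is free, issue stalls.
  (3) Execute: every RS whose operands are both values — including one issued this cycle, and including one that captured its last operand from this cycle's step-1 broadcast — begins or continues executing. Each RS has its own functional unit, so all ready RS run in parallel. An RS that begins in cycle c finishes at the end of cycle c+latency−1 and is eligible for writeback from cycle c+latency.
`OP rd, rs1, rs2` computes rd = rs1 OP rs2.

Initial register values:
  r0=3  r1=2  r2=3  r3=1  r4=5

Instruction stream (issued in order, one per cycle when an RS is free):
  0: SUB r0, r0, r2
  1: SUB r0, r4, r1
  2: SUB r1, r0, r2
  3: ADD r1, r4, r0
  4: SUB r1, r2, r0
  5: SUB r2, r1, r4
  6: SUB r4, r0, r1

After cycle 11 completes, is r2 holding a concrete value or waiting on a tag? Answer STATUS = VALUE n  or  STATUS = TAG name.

cycle 1: issue SUB r0<-Add1 // r0:Add1,r1:2,r2:3,r3:1,r4:5
cycle 2: issue SUB r0<-Add2 // r0:Add2,r1:2,r2:3,r3:1,r4:5
cycle 3: CDB Add1=0; issue SUB r1<-Add1 // r0:Add2,r1:Add1,r2:3,r3:1,r4:5
cycle 4: CDB Add2=3; issue ADD r1<-Add2 // r0:3,r1:Add2,r2:3,r3:1,r4:5
cycle 5: stall // r0:3,r1:Add2,r2:3,r3:1,r4:5
cycle 6: CDB Add1=0; issue SUB r1<-Add1 // r0:3,r1:Add1,r2:3,r3:1,r4:5
cycle 7: CDB Add2=8; issue SUB r2<-Add2 // r0:3,r1:Add1,r2:Add2,r3:1,r4:5
cycle 8: CDB Add1=0; issue SUB r4<-Add1 // r0:3,r1:0,r2:Add2,r3:1,r4:Add1
cycle 9: - // r0:3,r1:0,r2:Add2,r3:1,r4:Add1
cycle 10: CDB Add1=3 // r0:3,r1:0,r2:Add2,r3:1,r4:3
cycle 11: CDB Add2=-5 // r0:3,r1:0,r2:-5,r3:1,r4:3

STATUS = VALUE -5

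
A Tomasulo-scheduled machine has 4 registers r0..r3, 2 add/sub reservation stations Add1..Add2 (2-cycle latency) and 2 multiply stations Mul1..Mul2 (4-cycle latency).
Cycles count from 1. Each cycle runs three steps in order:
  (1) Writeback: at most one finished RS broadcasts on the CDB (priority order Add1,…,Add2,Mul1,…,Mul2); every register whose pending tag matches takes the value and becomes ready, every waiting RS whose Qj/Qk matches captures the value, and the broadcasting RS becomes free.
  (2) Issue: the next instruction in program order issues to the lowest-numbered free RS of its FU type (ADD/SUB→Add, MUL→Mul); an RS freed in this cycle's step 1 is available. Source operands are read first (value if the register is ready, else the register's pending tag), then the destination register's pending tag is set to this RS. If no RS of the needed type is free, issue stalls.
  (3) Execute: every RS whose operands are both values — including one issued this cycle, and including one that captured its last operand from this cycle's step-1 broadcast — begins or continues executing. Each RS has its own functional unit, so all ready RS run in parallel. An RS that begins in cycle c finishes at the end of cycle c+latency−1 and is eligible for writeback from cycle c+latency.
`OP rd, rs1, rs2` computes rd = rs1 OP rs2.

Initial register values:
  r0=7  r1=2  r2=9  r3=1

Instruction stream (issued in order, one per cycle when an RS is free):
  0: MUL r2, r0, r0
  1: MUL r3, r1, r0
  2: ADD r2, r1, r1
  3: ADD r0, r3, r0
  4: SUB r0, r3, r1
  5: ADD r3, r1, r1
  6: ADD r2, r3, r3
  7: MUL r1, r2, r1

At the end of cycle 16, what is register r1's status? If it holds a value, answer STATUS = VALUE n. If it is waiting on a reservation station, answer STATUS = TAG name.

  c1: issue MUL r2<-Mul1  regs: r0:7,r1:2,r2:Mul1,r3:1
  c2: issue MUL r3<-Mul2  regs: r0:7,r1:2,r2:Mul1,r3:Mul2
  c3: issue ADD r2<-Add1  regs: r0:7,r1:2,r2:Add1,r3:Mul2
  c4: issue ADD r0<-Add2  regs: r0:Add2,r1:2,r2:Add1,r3:Mul2
  c5: CDB Add1=4; issue SUB r0<-Add1  regs: r0:Add1,r1:2,r2:4,r3:Mul2
  c6: CDB Mul1=49; stall  regs: r0:Add1,r1:2,r2:4,r3:Mul2
  c7: CDB Mul2=14; stall  regs: r0:Add1,r1:2,r2:4,r3:14
  c8: stall  regs: r0:Add1,r1:2,r2:4,r3:14
  c9: CDB Add1=12; issue ADD r3<-Add1  regs: r0:12,r1:2,r2:4,r3:Add1
  c10: CDB Add2=21; issue ADD r2<-Add2  regs: r0:12,r1:2,r2:Add2,r3:Add1
  c11: CDB Add1=4; issue MUL r1<-Mul1  regs: r0:12,r1:Mul1,r2:Add2,r3:4
  c12: -  regs: r0:12,r1:Mul1,r2:Add2,r3:4
  c13: CDB Add2=8  regs: r0:12,r1:Mul1,r2:8,r3:4
  c14: -  regs: r0:12,r1:Mul1,r2:8,r3:4
  c15: -  regs: r0:12,r1:Mul1,r2:8,r3:4
  c16: -  regs: r0:12,r1:Mul1,r2:8,r3:4

STATUS = TAG Mul1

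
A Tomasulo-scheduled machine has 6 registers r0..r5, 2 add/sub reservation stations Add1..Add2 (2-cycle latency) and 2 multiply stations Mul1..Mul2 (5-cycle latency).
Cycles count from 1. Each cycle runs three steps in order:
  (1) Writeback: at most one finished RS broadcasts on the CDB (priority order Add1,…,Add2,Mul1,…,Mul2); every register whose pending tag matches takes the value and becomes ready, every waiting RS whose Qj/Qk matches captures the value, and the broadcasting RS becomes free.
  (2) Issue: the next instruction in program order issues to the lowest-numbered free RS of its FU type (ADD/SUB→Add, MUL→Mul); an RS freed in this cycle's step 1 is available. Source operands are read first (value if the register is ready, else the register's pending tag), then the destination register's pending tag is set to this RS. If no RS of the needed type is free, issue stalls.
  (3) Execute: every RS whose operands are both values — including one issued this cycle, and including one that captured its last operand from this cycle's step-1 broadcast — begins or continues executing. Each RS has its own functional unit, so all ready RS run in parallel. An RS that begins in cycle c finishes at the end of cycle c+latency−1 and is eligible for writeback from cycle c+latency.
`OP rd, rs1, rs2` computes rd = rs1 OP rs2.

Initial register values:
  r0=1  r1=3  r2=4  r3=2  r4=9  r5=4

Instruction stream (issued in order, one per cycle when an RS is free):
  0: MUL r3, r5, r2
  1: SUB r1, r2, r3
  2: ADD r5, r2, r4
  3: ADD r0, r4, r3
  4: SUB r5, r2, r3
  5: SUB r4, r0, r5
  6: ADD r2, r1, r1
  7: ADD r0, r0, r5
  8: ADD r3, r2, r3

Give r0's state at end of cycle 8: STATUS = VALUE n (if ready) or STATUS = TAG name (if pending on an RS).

STATUS = TAG Add2

cycle 1: issue MUL r3<-Mul1 // r0:1,r1:3,r2:4,r3:Mul1,r4:9,r5:4
cycle 2: issue SUB r1<-Add1 // r0:1,r1:Add1,r2:4,r3:Mul1,r4:9,r5:4
cycle 3: issue ADD r5<-Add2 // r0:1,r1:Add1,r2:4,r3:Mul1,r4:9,r5:Add2
cycle 4: stall // r0:1,r1:Add1,r2:4,r3:Mul1,r4:9,r5:Add2
cycle 5: CDB Add2=13; issue ADD r0<-Add2 // r0:Add2,r1:Add1,r2:4,r3:Mul1,r4:9,r5:13
cycle 6: CDB Mul1=16; stall // r0:Add2,r1:Add1,r2:4,r3:16,r4:9,r5:13
cycle 7: stall // r0:Add2,r1:Add1,r2:4,r3:16,r4:9,r5:13
cycle 8: CDB Add1=-12; issue SUB r5<-Add1 // r0:Add2,r1:-12,r2:4,r3:16,r4:9,r5:Add1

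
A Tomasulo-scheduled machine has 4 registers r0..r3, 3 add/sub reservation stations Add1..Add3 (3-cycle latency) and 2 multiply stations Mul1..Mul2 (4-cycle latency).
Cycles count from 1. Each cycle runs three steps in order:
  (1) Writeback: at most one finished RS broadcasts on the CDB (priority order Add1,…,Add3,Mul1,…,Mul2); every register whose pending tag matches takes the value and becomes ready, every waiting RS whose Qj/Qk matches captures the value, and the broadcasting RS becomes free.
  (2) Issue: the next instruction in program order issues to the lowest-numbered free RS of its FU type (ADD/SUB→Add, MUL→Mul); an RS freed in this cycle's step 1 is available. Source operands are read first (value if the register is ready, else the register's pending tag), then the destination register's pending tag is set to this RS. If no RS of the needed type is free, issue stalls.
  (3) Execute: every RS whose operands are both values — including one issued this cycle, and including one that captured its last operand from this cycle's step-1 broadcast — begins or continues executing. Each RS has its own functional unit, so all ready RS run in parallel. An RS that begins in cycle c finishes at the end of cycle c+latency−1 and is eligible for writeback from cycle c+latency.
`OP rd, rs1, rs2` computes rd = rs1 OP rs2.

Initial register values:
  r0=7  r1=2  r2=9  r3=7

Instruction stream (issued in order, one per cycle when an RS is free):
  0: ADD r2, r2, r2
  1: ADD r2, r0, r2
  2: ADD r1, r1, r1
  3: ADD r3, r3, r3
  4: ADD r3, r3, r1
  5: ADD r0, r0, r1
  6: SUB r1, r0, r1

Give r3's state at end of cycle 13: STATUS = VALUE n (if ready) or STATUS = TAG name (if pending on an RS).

cycle 1: issue ADD r2<-Add1 // r0:7,r1:2,r2:Add1,r3:7
cycle 2: issue ADD r2<-Add2 // r0:7,r1:2,r2:Add2,r3:7
cycle 3: issue ADD r1<-Add3 // r0:7,r1:Add3,r2:Add2,r3:7
cycle 4: CDB Add1=18; issue ADD r3<-Add1 // r0:7,r1:Add3,r2:Add2,r3:Add1
cycle 5: stall // r0:7,r1:Add3,r2:Add2,r3:Add1
cycle 6: CDB Add3=4; issue ADD r3<-Add3 // r0:7,r1:4,r2:Add2,r3:Add3
cycle 7: CDB Add1=14; issue ADD r0<-Add1 // r0:Add1,r1:4,r2:Add2,r3:Add3
cycle 8: CDB Add2=25; issue SUB r1<-Add2 // r0:Add1,r1:Add2,r2:25,r3:Add3
cycle 9: - // r0:Add1,r1:Add2,r2:25,r3:Add3
cycle 10: CDB Add1=11 // r0:11,r1:Add2,r2:25,r3:Add3
cycle 11: CDB Add3=18 // r0:11,r1:Add2,r2:25,r3:18
cycle 12: - // r0:11,r1:Add2,r2:25,r3:18
cycle 13: CDB Add2=7 // r0:11,r1:7,r2:25,r3:18

STATUS = VALUE 18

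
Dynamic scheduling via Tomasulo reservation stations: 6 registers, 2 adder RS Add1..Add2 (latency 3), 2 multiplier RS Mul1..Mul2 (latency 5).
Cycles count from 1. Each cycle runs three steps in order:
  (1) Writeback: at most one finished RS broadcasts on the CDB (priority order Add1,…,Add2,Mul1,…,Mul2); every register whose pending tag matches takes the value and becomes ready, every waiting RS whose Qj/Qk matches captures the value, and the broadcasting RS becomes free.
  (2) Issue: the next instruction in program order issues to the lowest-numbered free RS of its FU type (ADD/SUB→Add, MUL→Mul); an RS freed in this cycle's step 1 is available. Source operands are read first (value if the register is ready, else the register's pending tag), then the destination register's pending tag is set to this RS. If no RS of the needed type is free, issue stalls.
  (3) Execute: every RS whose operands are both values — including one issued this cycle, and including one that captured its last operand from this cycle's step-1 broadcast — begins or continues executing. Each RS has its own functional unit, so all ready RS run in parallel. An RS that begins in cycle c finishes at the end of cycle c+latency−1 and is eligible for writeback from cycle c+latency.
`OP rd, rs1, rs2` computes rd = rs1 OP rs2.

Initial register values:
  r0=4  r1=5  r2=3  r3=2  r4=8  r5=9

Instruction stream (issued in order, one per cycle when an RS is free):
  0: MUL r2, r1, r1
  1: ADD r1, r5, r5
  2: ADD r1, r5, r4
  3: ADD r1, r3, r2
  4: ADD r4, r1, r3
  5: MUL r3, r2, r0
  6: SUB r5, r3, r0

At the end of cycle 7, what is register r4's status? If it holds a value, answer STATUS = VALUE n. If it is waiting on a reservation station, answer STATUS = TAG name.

STATUS = TAG Add2

cycle 1: issue MUL r2<-Mul1 // r0:4,r1:5,r2:Mul1,r3:2,r4:8,r5:9
cycle 2: issue ADD r1<-Add1 // r0:4,r1:Add1,r2:Mul1,r3:2,r4:8,r5:9
cycle 3: issue ADD r1<-Add2 // r0:4,r1:Add2,r2:Mul1,r3:2,r4:8,r5:9
cycle 4: stall // r0:4,r1:Add2,r2:Mul1,r3:2,r4:8,r5:9
cycle 5: CDB Add1=18; issue ADD r1<-Add1 // r0:4,r1:Add1,r2:Mul1,r3:2,r4:8,r5:9
cycle 6: CDB Add2=17; issue ADD r4<-Add2 // r0:4,r1:Add1,r2:Mul1,r3:2,r4:Add2,r5:9
cycle 7: CDB Mul1=25; issue MUL r3<-Mul1 // r0:4,r1:Add1,r2:25,r3:Mul1,r4:Add2,r5:9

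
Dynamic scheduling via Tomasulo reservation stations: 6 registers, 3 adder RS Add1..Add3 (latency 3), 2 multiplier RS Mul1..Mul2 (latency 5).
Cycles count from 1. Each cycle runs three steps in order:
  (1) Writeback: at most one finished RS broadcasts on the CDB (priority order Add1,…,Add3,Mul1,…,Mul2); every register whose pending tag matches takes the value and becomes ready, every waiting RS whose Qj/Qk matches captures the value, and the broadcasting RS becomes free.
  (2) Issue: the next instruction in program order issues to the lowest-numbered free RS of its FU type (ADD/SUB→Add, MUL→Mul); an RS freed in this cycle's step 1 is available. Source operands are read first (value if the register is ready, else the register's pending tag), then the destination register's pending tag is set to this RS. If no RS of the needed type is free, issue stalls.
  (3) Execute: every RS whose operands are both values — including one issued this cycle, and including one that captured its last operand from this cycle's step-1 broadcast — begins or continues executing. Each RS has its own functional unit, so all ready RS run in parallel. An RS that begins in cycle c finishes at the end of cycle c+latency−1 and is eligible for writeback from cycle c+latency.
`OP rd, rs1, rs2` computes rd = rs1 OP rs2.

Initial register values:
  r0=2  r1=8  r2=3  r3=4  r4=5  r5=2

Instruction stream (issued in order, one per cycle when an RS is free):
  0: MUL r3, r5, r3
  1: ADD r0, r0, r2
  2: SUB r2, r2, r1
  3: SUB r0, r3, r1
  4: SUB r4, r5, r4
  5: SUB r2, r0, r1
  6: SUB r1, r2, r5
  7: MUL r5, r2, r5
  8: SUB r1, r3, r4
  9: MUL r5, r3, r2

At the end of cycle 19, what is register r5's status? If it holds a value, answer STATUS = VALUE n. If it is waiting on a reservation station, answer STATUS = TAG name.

STATUS = VALUE -64

c1: issue MUL r3<-Mul1 | r0:2,r1:8,r2:3,r3:Mul1,r4:5,r5:2
c2: issue ADD r0<-Add1 | r0:Add1,r1:8,r2:3,r3:Mul1,r4:5,r5:2
c3: issue SUB r2<-Add2 | r0:Add1,r1:8,r2:Add2,r3:Mul1,r4:5,r5:2
c4: issue SUB r0<-Add3 | r0:Add3,r1:8,r2:Add2,r3:Mul1,r4:5,r5:2
c5: CDB Add1=5; issue SUB r4<-Add1 | r0:Add3,r1:8,r2:Add2,r3:Mul1,r4:Add1,r5:2
c6: CDB Add2=-5; issue SUB r2<-Add2 | r0:Add3,r1:8,r2:Add2,r3:Mul1,r4:Add1,r5:2
c7: CDB Mul1=8; stall | r0:Add3,r1:8,r2:Add2,r3:8,r4:Add1,r5:2
c8: CDB Add1=-3; issue SUB r1<-Add1 | r0:Add3,r1:Add1,r2:Add2,r3:8,r4:-3,r5:2
c9: issue MUL r5<-Mul1 | r0:Add3,r1:Add1,r2:Add2,r3:8,r4:-3,r5:Mul1
c10: CDB Add3=0; issue SUB r1<-Add3 | r0:0,r1:Add3,r2:Add2,r3:8,r4:-3,r5:Mul1
c11: issue MUL r5<-Mul2 | r0:0,r1:Add3,r2:Add2,r3:8,r4:-3,r5:Mul2
c12: - | r0:0,r1:Add3,r2:Add2,r3:8,r4:-3,r5:Mul2
c13: CDB Add2=-8 | r0:0,r1:Add3,r2:-8,r3:8,r4:-3,r5:Mul2
c14: CDB Add3=11 | r0:0,r1:11,r2:-8,r3:8,r4:-3,r5:Mul2
c15: - | r0:0,r1:11,r2:-8,r3:8,r4:-3,r5:Mul2
c16: CDB Add1=-10 | r0:0,r1:11,r2:-8,r3:8,r4:-3,r5:Mul2
c17: - | r0:0,r1:11,r2:-8,r3:8,r4:-3,r5:Mul2
c18: CDB Mul1=-16 | r0:0,r1:11,r2:-8,r3:8,r4:-3,r5:Mul2
c19: CDB Mul2=-64 | r0:0,r1:11,r2:-8,r3:8,r4:-3,r5:-64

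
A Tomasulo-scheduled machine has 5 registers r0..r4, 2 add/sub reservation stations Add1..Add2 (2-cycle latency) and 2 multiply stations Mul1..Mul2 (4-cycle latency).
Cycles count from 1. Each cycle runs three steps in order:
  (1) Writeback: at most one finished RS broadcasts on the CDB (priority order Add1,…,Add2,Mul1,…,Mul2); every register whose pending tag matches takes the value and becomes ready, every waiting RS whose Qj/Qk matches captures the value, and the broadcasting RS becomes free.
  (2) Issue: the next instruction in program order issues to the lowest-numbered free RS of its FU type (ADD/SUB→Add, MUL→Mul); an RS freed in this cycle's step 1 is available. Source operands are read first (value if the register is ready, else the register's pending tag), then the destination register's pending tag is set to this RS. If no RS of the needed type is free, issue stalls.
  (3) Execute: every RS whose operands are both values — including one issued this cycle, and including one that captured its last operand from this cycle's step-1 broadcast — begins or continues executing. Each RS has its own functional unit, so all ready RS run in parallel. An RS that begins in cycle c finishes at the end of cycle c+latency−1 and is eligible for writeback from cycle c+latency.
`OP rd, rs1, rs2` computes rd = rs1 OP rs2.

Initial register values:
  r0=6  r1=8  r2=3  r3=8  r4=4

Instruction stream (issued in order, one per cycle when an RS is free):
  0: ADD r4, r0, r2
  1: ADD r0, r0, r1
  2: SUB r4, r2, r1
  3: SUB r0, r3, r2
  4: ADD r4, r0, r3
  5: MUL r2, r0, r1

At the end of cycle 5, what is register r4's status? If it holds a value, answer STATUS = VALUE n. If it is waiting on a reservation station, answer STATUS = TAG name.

STATUS = TAG Add1

cycle 1: issue ADD r4<-Add1 // r0:6,r1:8,r2:3,r3:8,r4:Add1
cycle 2: issue ADD r0<-Add2 // r0:Add2,r1:8,r2:3,r3:8,r4:Add1
cycle 3: CDB Add1=9; issue SUB r4<-Add1 // r0:Add2,r1:8,r2:3,r3:8,r4:Add1
cycle 4: CDB Add2=14; issue SUB r0<-Add2 // r0:Add2,r1:8,r2:3,r3:8,r4:Add1
cycle 5: CDB Add1=-5; issue ADD r4<-Add1 // r0:Add2,r1:8,r2:3,r3:8,r4:Add1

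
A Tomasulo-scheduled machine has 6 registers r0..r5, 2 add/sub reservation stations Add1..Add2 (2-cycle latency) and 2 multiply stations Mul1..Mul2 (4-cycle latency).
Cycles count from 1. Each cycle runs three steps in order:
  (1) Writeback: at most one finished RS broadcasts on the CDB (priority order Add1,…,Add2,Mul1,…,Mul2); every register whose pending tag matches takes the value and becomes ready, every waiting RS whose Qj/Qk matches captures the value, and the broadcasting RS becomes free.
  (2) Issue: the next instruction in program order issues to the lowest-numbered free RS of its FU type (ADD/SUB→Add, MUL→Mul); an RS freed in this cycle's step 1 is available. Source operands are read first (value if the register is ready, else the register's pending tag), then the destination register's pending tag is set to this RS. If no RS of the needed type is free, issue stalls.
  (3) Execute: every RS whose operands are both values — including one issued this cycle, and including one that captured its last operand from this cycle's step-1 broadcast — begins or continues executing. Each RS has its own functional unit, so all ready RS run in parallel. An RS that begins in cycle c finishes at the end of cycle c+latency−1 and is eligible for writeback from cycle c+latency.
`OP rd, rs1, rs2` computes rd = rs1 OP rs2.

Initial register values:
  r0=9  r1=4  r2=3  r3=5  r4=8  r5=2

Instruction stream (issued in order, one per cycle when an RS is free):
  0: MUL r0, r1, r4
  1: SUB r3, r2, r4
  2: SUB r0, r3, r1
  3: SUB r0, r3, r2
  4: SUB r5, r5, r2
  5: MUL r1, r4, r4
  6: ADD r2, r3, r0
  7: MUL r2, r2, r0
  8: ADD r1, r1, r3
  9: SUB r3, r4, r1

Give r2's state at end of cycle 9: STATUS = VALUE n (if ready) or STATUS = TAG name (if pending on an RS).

  c1: issue MUL r0<-Mul1  regs: r0:Mul1,r1:4,r2:3,r3:5,r4:8,r5:2
  c2: issue SUB r3<-Add1  regs: r0:Mul1,r1:4,r2:3,r3:Add1,r4:8,r5:2
  c3: issue SUB r0<-Add2  regs: r0:Add2,r1:4,r2:3,r3:Add1,r4:8,r5:2
  c4: CDB Add1=-5; issue SUB r0<-Add1  regs: r0:Add1,r1:4,r2:3,r3:-5,r4:8,r5:2
  c5: CDB Mul1=32; stall  regs: r0:Add1,r1:4,r2:3,r3:-5,r4:8,r5:2
  c6: CDB Add1=-8; issue SUB r5<-Add1  regs: r0:-8,r1:4,r2:3,r3:-5,r4:8,r5:Add1
  c7: CDB Add2=-9; issue MUL r1<-Mul1  regs: r0:-8,r1:Mul1,r2:3,r3:-5,r4:8,r5:Add1
  c8: CDB Add1=-1; issue ADD r2<-Add1  regs: r0:-8,r1:Mul1,r2:Add1,r3:-5,r4:8,r5:-1
  c9: issue MUL r2<-Mul2  regs: r0:-8,r1:Mul1,r2:Mul2,r3:-5,r4:8,r5:-1

STATUS = TAG Mul2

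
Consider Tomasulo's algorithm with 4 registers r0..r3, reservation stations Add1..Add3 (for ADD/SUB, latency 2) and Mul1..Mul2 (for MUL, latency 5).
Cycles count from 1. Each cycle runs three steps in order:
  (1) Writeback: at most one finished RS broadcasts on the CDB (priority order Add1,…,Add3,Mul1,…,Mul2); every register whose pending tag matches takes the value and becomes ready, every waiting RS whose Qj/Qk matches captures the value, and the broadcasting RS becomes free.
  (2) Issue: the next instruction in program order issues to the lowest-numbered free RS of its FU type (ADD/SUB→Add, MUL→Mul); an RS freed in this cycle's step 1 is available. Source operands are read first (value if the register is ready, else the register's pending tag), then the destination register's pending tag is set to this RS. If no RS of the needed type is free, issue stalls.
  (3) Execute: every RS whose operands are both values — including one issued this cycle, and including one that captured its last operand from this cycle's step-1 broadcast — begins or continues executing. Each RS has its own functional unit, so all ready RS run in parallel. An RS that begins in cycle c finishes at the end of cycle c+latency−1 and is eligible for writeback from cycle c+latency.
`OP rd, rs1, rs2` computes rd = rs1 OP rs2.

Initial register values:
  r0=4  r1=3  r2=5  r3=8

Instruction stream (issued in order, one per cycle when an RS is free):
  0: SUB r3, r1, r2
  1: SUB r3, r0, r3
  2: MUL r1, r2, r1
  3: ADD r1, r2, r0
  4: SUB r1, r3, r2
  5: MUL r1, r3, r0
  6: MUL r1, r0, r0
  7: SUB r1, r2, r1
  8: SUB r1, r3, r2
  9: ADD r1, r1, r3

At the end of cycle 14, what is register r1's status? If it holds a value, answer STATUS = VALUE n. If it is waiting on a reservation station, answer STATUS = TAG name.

  c1: issue SUB r3<-Add1  regs: r0:4,r1:3,r2:5,r3:Add1
  c2: issue SUB r3<-Add2  regs: r0:4,r1:3,r2:5,r3:Add2
  c3: CDB Add1=-2; issue MUL r1<-Mul1  regs: r0:4,r1:Mul1,r2:5,r3:Add2
  c4: issue ADD r1<-Add1  regs: r0:4,r1:Add1,r2:5,r3:Add2
  c5: CDB Add2=6; issue SUB r1<-Add2  regs: r0:4,r1:Add2,r2:5,r3:6
  c6: CDB Add1=9; issue MUL r1<-Mul2  regs: r0:4,r1:Mul2,r2:5,r3:6
  c7: CDB Add2=1; stall  regs: r0:4,r1:Mul2,r2:5,r3:6
  c8: CDB Mul1=15; issue MUL r1<-Mul1  regs: r0:4,r1:Mul1,r2:5,r3:6
  c9: issue SUB r1<-Add1  regs: r0:4,r1:Add1,r2:5,r3:6
  c10: issue SUB r1<-Add2  regs: r0:4,r1:Add2,r2:5,r3:6
  c11: CDB Mul2=24; issue ADD r1<-Add3  regs: r0:4,r1:Add3,r2:5,r3:6
  c12: CDB Add2=1  regs: r0:4,r1:Add3,r2:5,r3:6
  c13: CDB Mul1=16  regs: r0:4,r1:Add3,r2:5,r3:6
  c14: CDB Add3=7  regs: r0:4,r1:7,r2:5,r3:6

STATUS = VALUE 7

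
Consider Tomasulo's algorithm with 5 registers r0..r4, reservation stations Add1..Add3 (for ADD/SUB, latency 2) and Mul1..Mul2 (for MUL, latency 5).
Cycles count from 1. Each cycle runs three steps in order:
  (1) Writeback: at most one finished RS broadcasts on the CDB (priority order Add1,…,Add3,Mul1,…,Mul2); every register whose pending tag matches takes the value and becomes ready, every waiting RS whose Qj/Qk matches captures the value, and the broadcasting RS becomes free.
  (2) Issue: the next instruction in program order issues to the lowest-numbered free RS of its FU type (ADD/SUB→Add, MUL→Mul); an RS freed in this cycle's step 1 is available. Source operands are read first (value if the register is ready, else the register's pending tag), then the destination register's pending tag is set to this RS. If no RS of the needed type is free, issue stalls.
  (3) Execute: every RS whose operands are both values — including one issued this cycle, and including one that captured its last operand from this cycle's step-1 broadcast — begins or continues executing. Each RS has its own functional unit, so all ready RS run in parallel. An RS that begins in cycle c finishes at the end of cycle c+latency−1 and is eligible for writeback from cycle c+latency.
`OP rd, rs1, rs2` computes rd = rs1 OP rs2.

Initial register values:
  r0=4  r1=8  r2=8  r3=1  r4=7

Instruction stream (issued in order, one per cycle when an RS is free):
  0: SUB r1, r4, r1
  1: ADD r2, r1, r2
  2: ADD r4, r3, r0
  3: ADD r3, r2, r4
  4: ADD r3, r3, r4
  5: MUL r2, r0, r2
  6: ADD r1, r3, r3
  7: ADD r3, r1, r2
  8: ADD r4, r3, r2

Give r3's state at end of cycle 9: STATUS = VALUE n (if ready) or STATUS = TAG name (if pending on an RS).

cycle 1: issue SUB r1<-Add1 // r0:4,r1:Add1,r2:8,r3:1,r4:7
cycle 2: issue ADD r2<-Add2 // r0:4,r1:Add1,r2:Add2,r3:1,r4:7
cycle 3: CDB Add1=-1; issue ADD r4<-Add1 // r0:4,r1:-1,r2:Add2,r3:1,r4:Add1
cycle 4: issue ADD r3<-Add3 // r0:4,r1:-1,r2:Add2,r3:Add3,r4:Add1
cycle 5: CDB Add1=5; issue ADD r3<-Add1 // r0:4,r1:-1,r2:Add2,r3:Add1,r4:5
cycle 6: CDB Add2=7; issue MUL r2<-Mul1 // r0:4,r1:-1,r2:Mul1,r3:Add1,r4:5
cycle 7: issue ADD r1<-Add2 // r0:4,r1:Add2,r2:Mul1,r3:Add1,r4:5
cycle 8: CDB Add3=12; issue ADD r3<-Add3 // r0:4,r1:Add2,r2:Mul1,r3:Add3,r4:5
cycle 9: stall // r0:4,r1:Add2,r2:Mul1,r3:Add3,r4:5

STATUS = TAG Add3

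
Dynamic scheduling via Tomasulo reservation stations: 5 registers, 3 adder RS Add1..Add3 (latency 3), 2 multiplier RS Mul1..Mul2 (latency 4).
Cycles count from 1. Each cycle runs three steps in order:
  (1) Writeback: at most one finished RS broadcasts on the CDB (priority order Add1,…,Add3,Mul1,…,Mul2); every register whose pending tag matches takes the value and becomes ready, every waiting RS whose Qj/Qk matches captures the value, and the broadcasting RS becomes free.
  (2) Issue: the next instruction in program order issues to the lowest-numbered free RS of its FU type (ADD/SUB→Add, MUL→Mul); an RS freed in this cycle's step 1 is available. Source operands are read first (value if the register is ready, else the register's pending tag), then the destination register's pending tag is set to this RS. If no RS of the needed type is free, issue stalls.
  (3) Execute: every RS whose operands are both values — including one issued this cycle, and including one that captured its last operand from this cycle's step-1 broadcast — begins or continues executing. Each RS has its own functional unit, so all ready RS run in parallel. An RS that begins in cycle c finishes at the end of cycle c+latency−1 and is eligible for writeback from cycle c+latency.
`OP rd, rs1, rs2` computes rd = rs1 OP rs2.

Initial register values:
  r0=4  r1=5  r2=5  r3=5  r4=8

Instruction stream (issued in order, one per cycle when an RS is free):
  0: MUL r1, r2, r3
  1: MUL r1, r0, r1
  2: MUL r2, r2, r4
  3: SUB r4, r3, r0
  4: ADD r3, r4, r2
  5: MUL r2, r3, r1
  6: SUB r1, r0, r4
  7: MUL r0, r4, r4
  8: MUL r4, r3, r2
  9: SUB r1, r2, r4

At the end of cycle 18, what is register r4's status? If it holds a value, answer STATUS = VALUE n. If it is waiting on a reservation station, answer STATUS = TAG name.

STATUS = TAG Mul2

cycle 1: issue MUL r1<-Mul1 // r0:4,r1:Mul1,r2:5,r3:5,r4:8
cycle 2: issue MUL r1<-Mul2 // r0:4,r1:Mul2,r2:5,r3:5,r4:8
cycle 3: stall // r0:4,r1:Mul2,r2:5,r3:5,r4:8
cycle 4: stall // r0:4,r1:Mul2,r2:5,r3:5,r4:8
cycle 5: CDB Mul1=25; issue MUL r2<-Mul1 // r0:4,r1:Mul2,r2:Mul1,r3:5,r4:8
cycle 6: issue SUB r4<-Add1 // r0:4,r1:Mul2,r2:Mul1,r3:5,r4:Add1
cycle 7: issue ADD r3<-Add2 // r0:4,r1:Mul2,r2:Mul1,r3:Add2,r4:Add1
cycle 8: stall // r0:4,r1:Mul2,r2:Mul1,r3:Add2,r4:Add1
cycle 9: CDB Add1=1; stall // r0:4,r1:Mul2,r2:Mul1,r3:Add2,r4:1
cycle 10: CDB Mul1=40; issue MUL r2<-Mul1 // r0:4,r1:Mul2,r2:Mul1,r3:Add2,r4:1
cycle 11: CDB Mul2=100; issue SUB r1<-Add1 // r0:4,r1:Add1,r2:Mul1,r3:Add2,r4:1
cycle 12: issue MUL r0<-Mul2 // r0:Mul2,r1:Add1,r2:Mul1,r3:Add2,r4:1
cycle 13: CDB Add2=41; stall // r0:Mul2,r1:Add1,r2:Mul1,r3:41,r4:1
cycle 14: CDB Add1=3; stall // r0:Mul2,r1:3,r2:Mul1,r3:41,r4:1
cycle 15: stall // r0:Mul2,r1:3,r2:Mul1,r3:41,r4:1
cycle 16: CDB Mul2=1; issue MUL r4<-Mul2 // r0:1,r1:3,r2:Mul1,r3:41,r4:Mul2
cycle 17: CDB Mul1=4100; issue SUB r1<-Add1 // r0:1,r1:Add1,r2:4100,r3:41,r4:Mul2
cycle 18: - // r0:1,r1:Add1,r2:4100,r3:41,r4:Mul2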